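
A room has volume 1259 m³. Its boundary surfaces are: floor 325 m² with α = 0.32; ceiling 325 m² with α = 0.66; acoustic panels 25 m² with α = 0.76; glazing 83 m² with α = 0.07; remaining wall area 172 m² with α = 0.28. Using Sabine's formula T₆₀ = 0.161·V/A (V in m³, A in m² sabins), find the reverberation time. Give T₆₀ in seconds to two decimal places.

0.52 s

A = Σ Sᵢαᵢ = 325·0.32 + 325·0.66 + 25·0.76 + 83·0.07 + 172·0.28 = 391.47 m².
T₆₀ = 0.161·V/A = 0.161·1259/391.47 = 0.518 s.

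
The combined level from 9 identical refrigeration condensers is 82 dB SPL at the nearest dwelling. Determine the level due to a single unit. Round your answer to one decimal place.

72.5 dB SPL

For N identical incoherent sources L_total = L₁ + 10·log₁₀ N, so L₁ = 82 − 10·log₁₀(9) = 82 − 9.542.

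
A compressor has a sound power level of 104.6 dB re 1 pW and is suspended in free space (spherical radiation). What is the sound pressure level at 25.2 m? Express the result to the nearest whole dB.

The power spreads over a sphere of area 4π·r², so L_p = L_w − 10·log₁₀(4π·r²).
4π·r² = 7980 m², 10·log₁₀ of that is 39.020 dB.
L_p = 104.6 − 39.020 = 65.58 dB.

66 dB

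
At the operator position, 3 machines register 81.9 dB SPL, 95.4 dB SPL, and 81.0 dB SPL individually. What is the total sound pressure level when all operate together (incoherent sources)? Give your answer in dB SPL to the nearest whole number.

96 dB SPL

Incoherent sources combine by intensity addition: L_total = 10·log₁₀(Σ 10^(L_i/10)).
Σ 10^(L/10) = 10^(81.9/10) + 10^(95.4/10) + 10^(81.0/10) = 3.748e+09.
L_total = 10·log₁₀(3.748e+09) = 95.74 dB SPL.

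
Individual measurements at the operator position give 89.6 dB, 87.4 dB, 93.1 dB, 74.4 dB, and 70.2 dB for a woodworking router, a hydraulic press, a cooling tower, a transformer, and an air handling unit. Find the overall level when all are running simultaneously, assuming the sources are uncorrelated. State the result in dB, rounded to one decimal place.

95.5 dB

Incoherent sources combine by intensity addition: L_total = 10·log₁₀(Σ 10^(L_i/10)).
Σ 10^(L/10) = 10^(89.6/10) + 10^(87.4/10) + 10^(93.1/10) + 10^(74.4/10) + 10^(70.2/10) = 3.541e+09.
L_total = 10·log₁₀(3.541e+09) = 95.49 dB.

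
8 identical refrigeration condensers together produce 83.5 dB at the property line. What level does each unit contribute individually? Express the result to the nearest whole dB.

74 dB

Dividing the total intensity by 8 lowers the level by 10·log₁₀ 8 = 9.031 dB: L₁ = 83.5 − 9.031.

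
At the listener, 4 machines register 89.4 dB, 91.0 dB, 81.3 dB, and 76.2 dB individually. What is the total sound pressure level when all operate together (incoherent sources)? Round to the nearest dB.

For uncorrelated sources the intensities add, so convert each level to linear form, sum, and take 10·log₁₀ of the total.
Σ 10^(L/10) = 10^(89.4/10) + 10^(91.0/10) + 10^(81.3/10) + 10^(76.2/10) = 2.306e+09.
L_total = 10·log₁₀(2.306e+09) = 93.63 dB.

94 dB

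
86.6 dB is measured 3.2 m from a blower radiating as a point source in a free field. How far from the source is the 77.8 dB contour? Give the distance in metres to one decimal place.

8.8 m

For a point source L₁ − L₂ = 20·log₁₀(r₂/r₁), so r₂ = r₁·10^((L₁−L₂)/20).
r₂ = 3.2·10^((86.6−77.8)/20) = 3.2·10^(8.8/20) = 8.81 m.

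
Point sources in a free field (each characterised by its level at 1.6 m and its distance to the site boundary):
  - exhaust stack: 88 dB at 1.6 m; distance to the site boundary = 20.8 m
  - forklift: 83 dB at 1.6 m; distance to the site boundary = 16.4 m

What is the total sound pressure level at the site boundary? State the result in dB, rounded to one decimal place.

67.5 dB

Propagate each source to the receiver with L = L_ref − 20·log₁₀(r/r_ref), then add intensities.
exhaust stack: 88 − 20·log₁₀(20.8/1.6) = 88 − 22.28 = 65.72 dB.
forklift: 83 − 20·log₁₀(16.4/1.6) = 83 − 20.21 = 62.79 dB.
Σ 10^(L/10) = 5.633e+06 → L_total = 10·log₁₀(5.633e+06) = 67.51 dB.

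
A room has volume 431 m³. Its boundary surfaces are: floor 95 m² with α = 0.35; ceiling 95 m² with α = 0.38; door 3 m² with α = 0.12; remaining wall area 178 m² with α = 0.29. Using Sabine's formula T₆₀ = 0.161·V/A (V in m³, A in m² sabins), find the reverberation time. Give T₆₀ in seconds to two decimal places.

Total absorption A = 95·0.35 + 95·0.38 + 3·0.12 + 178·0.29 = 121.33 m² sabins.
T₆₀ = 0.161·V/A = 0.161·431/121.33 = 0.572 s.

0.57 s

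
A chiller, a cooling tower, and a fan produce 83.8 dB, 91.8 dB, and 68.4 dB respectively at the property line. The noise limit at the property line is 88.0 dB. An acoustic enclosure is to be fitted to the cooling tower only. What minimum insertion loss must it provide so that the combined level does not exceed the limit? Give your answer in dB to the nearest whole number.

6 dB

Fixed contribution from the other sources: Σ 10^(L/10) = 10^(83.8/10) + 10^(68.4/10) = 2.468e+08 (83.92 dB).
To meet 88.0 dB overall, the treated cooling tower may contribute at most 10^(88.0/10) − 2.468e+08 = 3.842e+08, i.e. 85.85 dB.
So the cooling tower must be reduced from 91.8 to 85.85 dB: IL = 5.95 dB.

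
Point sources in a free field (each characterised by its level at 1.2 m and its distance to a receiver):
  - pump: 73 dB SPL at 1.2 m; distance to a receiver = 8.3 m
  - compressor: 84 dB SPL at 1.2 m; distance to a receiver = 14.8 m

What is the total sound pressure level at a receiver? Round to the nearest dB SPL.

63 dB SPL

First find each source's level at the receiver (point-source: −20·log₁₀(r/r_ref)), then combine on an intensity basis.
pump: 73 − 20·log₁₀(8.3/1.2) = 73 − 16.80 = 56.20 dB SPL.
compressor: 84 − 20·log₁₀(14.8/1.2) = 84 − 21.82 = 62.18 dB SPL.
Σ 10^(L/10) = 2.068e+06 → L_total = 10·log₁₀(2.068e+06) = 63.16 dB SPL.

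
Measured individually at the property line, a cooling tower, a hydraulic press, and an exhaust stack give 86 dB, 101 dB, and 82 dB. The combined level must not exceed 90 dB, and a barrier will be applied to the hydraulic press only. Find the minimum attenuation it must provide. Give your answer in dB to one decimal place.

14.5 dB

Fixed contribution from the other sources: Σ 10^(L/10) = 10^(86/10) + 10^(82/10) = 5.566e+08 (87.46 dB).
To meet 90 dB overall, the treated hydraulic press may contribute at most 10^(90/10) − 5.566e+08 = 4.434e+08, i.e. 86.47 dB.
So the hydraulic press must be reduced from 101 to 86.47 dB: IL = 14.53 dB.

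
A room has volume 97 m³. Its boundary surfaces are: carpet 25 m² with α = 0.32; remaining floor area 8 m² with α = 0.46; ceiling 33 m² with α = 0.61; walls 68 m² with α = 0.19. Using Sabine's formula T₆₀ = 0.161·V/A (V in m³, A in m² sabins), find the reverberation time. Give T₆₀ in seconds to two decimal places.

0.35 s

Total absorption A = 25·0.32 + 8·0.46 + 33·0.61 + 68·0.19 = 44.73 m² sabins.
T₆₀ = 0.161·V/A = 0.161·97/44.73 = 0.349 s.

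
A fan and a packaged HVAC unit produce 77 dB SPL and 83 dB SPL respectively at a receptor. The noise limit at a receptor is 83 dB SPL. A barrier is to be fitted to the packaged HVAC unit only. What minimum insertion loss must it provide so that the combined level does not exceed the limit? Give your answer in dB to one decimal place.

1.3 dB

Fixed contribution from the other source: Σ 10^(L/10) = 10^(77/10) = 5.012e+07 (77.00 dB SPL).
The limit corresponds to 10^(83/10) = 1.995e+08; subtracting the fixed part leaves 1.494e+08 for the packaged HVAC unit, i.e. 81.74 dB SPL.
Required insertion loss = 83 − 81.74 = 1.26 dB.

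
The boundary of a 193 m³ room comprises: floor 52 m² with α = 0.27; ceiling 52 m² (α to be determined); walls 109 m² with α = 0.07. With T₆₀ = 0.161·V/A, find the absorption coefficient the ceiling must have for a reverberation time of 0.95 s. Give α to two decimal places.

A = 0.161·V/T₆₀ = 0.161·193/0.95 = 32.71 m² sabins.
Absorption from the other surfaces = 52·0.27 + 109·0.07 = 21.67 m², so the ceiling must supply 11.04 m² over 52 m².
α = 11.04/52 = 0.212.

0.21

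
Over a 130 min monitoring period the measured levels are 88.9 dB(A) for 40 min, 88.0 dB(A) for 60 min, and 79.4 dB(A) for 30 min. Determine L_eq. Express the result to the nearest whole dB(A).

87 dB(A)

The energy average is taken in the linear domain: L_eq = 10·log₁₀[(Σ tᵢ·10^(Lᵢ/10))/T], T = 130 min.
Σ tᵢ·10^(Lᵢ/10) = 40·10^(88.9/10) + 60·10^(88.0/10) + 30·10^(79.4/10) = 7.152e+10.
L_eq = 10·log₁₀(7.152e+10/130) = 87.40 dB(A).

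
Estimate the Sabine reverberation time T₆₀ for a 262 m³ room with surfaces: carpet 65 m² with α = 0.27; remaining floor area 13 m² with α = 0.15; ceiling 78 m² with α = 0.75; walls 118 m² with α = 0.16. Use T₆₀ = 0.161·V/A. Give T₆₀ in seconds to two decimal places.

0.44 s

Total absorption A = 65·0.27 + 13·0.15 + 78·0.75 + 118·0.16 = 96.88 m² sabins.
T₆₀ = 0.161 × 262 / 96.88 = 0.435 s.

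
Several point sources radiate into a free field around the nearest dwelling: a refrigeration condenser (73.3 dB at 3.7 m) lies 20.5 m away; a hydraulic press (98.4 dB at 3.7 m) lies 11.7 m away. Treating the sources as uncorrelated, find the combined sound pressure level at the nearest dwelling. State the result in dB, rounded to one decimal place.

First find each source's level at the receiver (point-source: −20·log₁₀(r/r_ref)), then combine on an intensity basis.
refrigeration condenser: 73.3 − 20·log₁₀(20.5/3.7) = 73.3 − 14.87 = 58.43 dB.
hydraulic press: 98.4 − 20·log₁₀(11.7/3.7) = 98.4 − 10.00 = 88.40 dB.
Σ 10^(L/10) = 6.926e+08 → L_total = 10·log₁₀(6.926e+08) = 88.40 dB.

88.4 dB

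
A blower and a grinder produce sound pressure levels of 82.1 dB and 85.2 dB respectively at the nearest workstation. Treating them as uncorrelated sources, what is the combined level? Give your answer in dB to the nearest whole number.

Incoherent sources combine by intensity addition: L_total = 10·log₁₀(Σ 10^(L_i/10)).
Σ 10^(L/10) = 10^(82.1/10) + 10^(85.2/10) = 4.933e+08.
L_total = 10·log₁₀(4.933e+08) = 86.93 dB.

87 dB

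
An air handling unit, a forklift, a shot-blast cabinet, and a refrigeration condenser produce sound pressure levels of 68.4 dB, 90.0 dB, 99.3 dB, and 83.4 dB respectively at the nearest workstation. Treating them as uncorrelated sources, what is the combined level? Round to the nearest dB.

100 dB

Incoherent sources combine by intensity addition: L_total = 10·log₁₀(Σ 10^(L_i/10)).
Σ 10^(L/10) = 10^(68.4/10) + 10^(90.0/10) + 10^(99.3/10) + 10^(83.4/10) = 9.737e+09.
L_total = 10·log₁₀(9.737e+09) = 99.88 dB.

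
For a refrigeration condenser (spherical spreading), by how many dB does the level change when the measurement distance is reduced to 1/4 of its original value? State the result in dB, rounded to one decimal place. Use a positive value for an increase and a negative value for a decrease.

Point-source spreading: ΔL = −20·log₁₀(r₂/r₁).
ΔL = −20·log₁₀(0.25) = +12.04 dB.

+12.0 dB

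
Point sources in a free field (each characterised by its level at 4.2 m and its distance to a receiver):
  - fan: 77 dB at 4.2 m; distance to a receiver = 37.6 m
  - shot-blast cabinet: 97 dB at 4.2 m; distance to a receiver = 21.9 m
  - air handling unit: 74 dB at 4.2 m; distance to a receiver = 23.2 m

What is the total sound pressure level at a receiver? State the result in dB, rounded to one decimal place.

First find each source's level at the receiver (point-source: −20·log₁₀(r/r_ref)), then combine on an intensity basis.
fan: 77 − 20·log₁₀(37.6/4.2) = 77 − 19.04 = 57.96 dB.
shot-blast cabinet: 97 − 20·log₁₀(21.9/4.2) = 97 − 14.34 = 82.66 dB.
air handling unit: 74 − 20·log₁₀(23.2/4.2) = 74 − 14.84 = 59.16 dB.
Σ 10^(L/10) = 1.858e+08 → L_total = 10·log₁₀(1.858e+08) = 82.69 dB.

82.7 dB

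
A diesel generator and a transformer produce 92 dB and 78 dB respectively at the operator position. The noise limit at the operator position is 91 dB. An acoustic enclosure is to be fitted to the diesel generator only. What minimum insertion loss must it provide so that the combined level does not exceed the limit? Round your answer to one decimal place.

1.2 dB

Everything except the diesel generator sums to 10^(78/10) = 6.310e+07 in linear terms, 78.00 dB.
To meet 91 dB overall, the treated diesel generator may contribute at most 10^(91/10) − 6.310e+07 = 1.196e+09, i.e. 90.78 dB.
So the diesel generator must be reduced from 92 to 90.78 dB: IL = 1.22 dB.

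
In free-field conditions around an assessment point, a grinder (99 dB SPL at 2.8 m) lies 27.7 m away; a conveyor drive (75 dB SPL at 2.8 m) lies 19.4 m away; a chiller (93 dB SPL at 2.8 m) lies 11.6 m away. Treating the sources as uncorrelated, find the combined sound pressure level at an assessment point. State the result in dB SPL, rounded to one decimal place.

83.0 dB SPL

Propagate each source to the receiver with L = L_ref − 20·log₁₀(r/r_ref), then add intensities.
grinder: 99 − 20·log₁₀(27.7/2.8) = 99 − 19.91 = 79.09 dB SPL.
conveyor drive: 75 − 20·log₁₀(19.4/2.8) = 75 − 16.81 = 58.19 dB SPL.
chiller: 93 − 20·log₁₀(11.6/2.8) = 93 − 12.35 = 80.65 dB SPL.
Σ 10^(L/10) = 1.981e+08 → L_total = 10·log₁₀(1.981e+08) = 82.97 dB SPL.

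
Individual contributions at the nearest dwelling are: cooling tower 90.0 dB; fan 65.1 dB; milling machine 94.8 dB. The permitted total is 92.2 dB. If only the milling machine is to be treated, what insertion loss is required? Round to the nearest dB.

7 dB

Fixed contribution from the other sources: Σ 10^(L/10) = 10^(90.0/10) + 10^(65.1/10) = 1.003e+09 (90.01 dB).
To meet 92.2 dB overall, the treated milling machine may contribute at most 10^(92.2/10) − 1.003e+09 = 6.564e+08, i.e. 88.17 dB.
Required insertion loss = 94.8 − 88.17 = 6.63 dB.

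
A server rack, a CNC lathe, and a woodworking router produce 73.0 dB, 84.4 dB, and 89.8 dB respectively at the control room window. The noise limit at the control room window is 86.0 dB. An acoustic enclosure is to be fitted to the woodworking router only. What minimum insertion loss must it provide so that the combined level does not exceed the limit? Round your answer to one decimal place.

9.7 dB

Fixed contribution from the other sources: Σ 10^(L/10) = 10^(73.0/10) + 10^(84.4/10) = 2.954e+08 (84.70 dB).
The limit corresponds to 10^(86.0/10) = 3.981e+08; subtracting the fixed part leaves 1.027e+08 for the woodworking router, i.e. 80.12 dB.
Required insertion loss = 89.8 − 80.12 = 9.68 dB.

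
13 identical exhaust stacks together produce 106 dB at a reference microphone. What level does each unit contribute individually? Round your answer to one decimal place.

94.9 dB

For N identical incoherent sources L_total = L₁ + 10·log₁₀ N, so L₁ = 106 − 10·log₁₀(13) = 106 − 11.139.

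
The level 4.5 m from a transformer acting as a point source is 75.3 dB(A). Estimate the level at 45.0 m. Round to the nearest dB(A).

55 dB(A)

Spherical spreading from a point source gives a 20·log₁₀(r₂/r₁) drop.
L₂ = 75.3 − 20·log₁₀(45.0/4.5) = 75.3 − 20.000 = 55.30 dB(A).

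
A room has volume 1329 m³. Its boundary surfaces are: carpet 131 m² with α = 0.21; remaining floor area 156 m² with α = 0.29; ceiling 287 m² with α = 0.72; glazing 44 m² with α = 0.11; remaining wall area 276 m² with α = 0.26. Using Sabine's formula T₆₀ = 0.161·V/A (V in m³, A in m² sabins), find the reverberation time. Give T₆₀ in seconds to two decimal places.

A = Σ Sᵢαᵢ = 131·0.21 + 156·0.29 + 287·0.72 + 44·0.11 + 276·0.26 = 355.99 m².
T₆₀ = 0.161 × 1329 / 355.99 = 0.601 s.

0.60 s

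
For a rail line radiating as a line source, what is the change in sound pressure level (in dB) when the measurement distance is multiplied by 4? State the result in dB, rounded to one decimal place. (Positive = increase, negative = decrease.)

A line source loses 3 dB per doubling of distance; generally ΔL = −10·log₁₀(r₂/r₁).
ΔL = −10·log₁₀(4) = -6.02 dB.

-6.0 dB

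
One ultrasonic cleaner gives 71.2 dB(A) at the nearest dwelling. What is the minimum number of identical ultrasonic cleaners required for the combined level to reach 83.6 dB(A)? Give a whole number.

18

N identical sources give L₁ + 10·log₁₀ N, so require 10·log₁₀ N ≥ 83.6 − 71.2 = 12.4 dB.
N ≥ 10^(12.4/10) = 17.378, so N = 18.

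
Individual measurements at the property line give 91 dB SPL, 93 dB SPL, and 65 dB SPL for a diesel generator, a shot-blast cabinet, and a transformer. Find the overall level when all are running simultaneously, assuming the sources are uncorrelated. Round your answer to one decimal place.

Incoherent sources combine by intensity addition: L_total = 10·log₁₀(Σ 10^(L_i/10)).
Σ 10^(L/10) = 10^(91/10) + 10^(93/10) + 10^(65/10) = 3.257e+09.
L_total = 10·log₁₀(3.257e+09) = 95.13 dB SPL.

95.1 dB SPL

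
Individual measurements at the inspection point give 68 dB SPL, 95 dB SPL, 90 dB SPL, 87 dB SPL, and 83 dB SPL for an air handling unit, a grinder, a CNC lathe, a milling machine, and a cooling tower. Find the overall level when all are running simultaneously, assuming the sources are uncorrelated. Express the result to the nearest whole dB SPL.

97 dB SPL

Incoherent sources combine by intensity addition: L_total = 10·log₁₀(Σ 10^(L_i/10)).
Σ 10^(L/10) = 10^(68/10) + 10^(95/10) + 10^(90/10) + 10^(87/10) + 10^(83/10) = 4.869e+09.
L_total = 10·log₁₀(4.869e+09) = 96.87 dB SPL.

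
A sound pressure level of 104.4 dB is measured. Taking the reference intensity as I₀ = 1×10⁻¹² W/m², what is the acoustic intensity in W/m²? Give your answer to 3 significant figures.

L = 10·log₁₀(I/I₀) ⇒ I = I₀·10^(L/10) = 10⁻¹² × 10^10.44.

0.0275 W/m²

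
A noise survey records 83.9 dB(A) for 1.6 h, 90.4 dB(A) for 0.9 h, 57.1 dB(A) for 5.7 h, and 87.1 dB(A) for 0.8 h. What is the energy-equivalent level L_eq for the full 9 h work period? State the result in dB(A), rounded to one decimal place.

83.0 dB(A)

L_eq = 10·log₁₀[(1/T)·Σ tᵢ·10^(Lᵢ/10)] with T = 9 h.
Σ tᵢ·10^(Lᵢ/10) = 1.6·10^(83.9/10) + 0.9·10^(90.4/10) + 5.7·10^(57.1/10) + 0.8·10^(87.1/10) = 1.793e+09.
L_eq = 10·log₁₀(1.793e+09/9) = 82.99 dB(A).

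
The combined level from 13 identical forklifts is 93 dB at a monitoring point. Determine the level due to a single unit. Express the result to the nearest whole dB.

Dividing the total intensity by 13 lowers the level by 10·log₁₀ 13 = 11.139 dB: L₁ = 93 − 11.139.

82 dB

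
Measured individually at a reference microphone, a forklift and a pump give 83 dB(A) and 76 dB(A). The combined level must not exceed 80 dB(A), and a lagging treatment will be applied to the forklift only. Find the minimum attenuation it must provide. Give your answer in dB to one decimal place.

5.2 dB

Fixed contribution from the other source: Σ 10^(L/10) = 10^(76/10) = 3.981e+07 (76.00 dB(A)).
The limit corresponds to 10^(80/10) = 1.000e+08; subtracting the fixed part leaves 6.019e+07 for the forklift, i.e. 77.80 dB(A).
Required insertion loss = 83 − 77.80 = 5.20 dB.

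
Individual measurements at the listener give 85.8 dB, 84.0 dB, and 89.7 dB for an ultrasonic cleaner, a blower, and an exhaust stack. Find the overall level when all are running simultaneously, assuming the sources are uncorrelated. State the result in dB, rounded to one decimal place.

91.9 dB

For uncorrelated sources the intensities add, so convert each level to linear form, sum, and take 10·log₁₀ of the total.
Σ 10^(L/10) = 10^(85.8/10) + 10^(84.0/10) + 10^(89.7/10) = 1.565e+09.
L_total = 10·log₁₀(1.565e+09) = 91.94 dB.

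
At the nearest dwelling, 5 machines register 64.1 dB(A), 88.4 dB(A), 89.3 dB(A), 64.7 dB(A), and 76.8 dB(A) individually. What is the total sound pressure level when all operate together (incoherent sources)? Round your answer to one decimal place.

92.0 dB(A)

For uncorrelated sources the intensities add, so convert each level to linear form, sum, and take 10·log₁₀ of the total.
Σ 10^(L/10) = 10^(64.1/10) + 10^(88.4/10) + 10^(89.3/10) + 10^(64.7/10) + 10^(76.8/10) = 1.596e+09.
L_total = 10·log₁₀(1.596e+09) = 92.03 dB(A).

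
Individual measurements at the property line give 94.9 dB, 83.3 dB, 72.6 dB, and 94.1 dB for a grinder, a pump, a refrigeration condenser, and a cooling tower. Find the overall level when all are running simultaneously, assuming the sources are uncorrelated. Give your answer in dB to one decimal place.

97.7 dB

Incoherent sources combine by intensity addition: L_total = 10·log₁₀(Σ 10^(L_i/10)).
Σ 10^(L/10) = 10^(94.9/10) + 10^(83.3/10) + 10^(72.6/10) + 10^(94.1/10) = 5.893e+09.
L_total = 10·log₁₀(5.893e+09) = 97.70 dB.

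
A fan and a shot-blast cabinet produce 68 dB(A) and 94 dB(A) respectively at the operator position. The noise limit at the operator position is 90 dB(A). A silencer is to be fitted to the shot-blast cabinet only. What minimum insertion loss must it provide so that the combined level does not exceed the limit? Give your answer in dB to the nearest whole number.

4 dB

The untreated sources together contribute 10^(68/10) = 6.310e+06, i.e. 68.00 dB(A).
The limit corresponds to 10^(90/10) = 1.000e+09; subtracting the fixed part leaves 9.937e+08 for the shot-blast cabinet, i.e. 89.97 dB(A).
Required insertion loss = 94 − 89.97 = 4.03 dB.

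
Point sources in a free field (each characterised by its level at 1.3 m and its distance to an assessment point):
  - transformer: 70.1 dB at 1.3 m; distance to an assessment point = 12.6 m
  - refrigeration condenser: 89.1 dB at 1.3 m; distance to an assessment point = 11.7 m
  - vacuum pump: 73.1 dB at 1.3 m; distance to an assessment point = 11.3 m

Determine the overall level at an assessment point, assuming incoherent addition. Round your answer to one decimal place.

70.2 dB

Apply inverse-square spreading to bring every level to the receiver, then sum 10^(L/10).
transformer: 70.1 − 20·log₁₀(12.6/1.3) = 70.1 − 19.73 = 50.37 dB.
refrigeration condenser: 89.1 − 20·log₁₀(11.7/1.3) = 89.1 − 19.08 = 70.02 dB.
vacuum pump: 73.1 − 20·log₁₀(11.3/1.3) = 73.1 − 18.78 = 54.32 dB.
Σ 10^(L/10) = 1.041e+07 → L_total = 10·log₁₀(1.041e+07) = 70.18 dB.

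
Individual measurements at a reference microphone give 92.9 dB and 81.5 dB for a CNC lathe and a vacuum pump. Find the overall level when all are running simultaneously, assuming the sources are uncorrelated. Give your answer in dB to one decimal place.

For uncorrelated sources the intensities add, so convert each level to linear form, sum, and take 10·log₁₀ of the total.
Σ 10^(L/10) = 10^(92.9/10) + 10^(81.5/10) = 2.091e+09.
L_total = 10·log₁₀(2.091e+09) = 93.20 dB.

93.2 dB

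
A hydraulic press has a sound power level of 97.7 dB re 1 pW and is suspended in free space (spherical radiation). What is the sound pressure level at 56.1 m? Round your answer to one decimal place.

The power spreads over a sphere of area 4π·r², so L_p = L_w − 10·log₁₀(4π·r²).
4π·r² = 3.955e+04 m², 10·log₁₀ of that is 45.971 dB.
L_p = 97.7 − 45.971 = 51.73 dB.

51.7 dB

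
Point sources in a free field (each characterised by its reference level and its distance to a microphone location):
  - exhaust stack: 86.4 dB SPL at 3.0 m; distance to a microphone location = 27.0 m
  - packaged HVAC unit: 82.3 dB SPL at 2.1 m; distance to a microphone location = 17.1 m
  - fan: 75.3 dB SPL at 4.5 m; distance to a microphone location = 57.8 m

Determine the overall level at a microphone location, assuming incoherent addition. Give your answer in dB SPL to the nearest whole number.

Propagate each source to the receiver with L = L_ref − 20·log₁₀(r/r_ref), then add intensities.
exhaust stack: 86.4 − 20·log₁₀(27.0/3.0) = 86.4 − 19.08 = 67.32 dB SPL.
packaged HVAC unit: 82.3 − 20·log₁₀(17.1/2.1) = 82.3 − 18.22 = 64.08 dB SPL.
fan: 75.3 − 20·log₁₀(57.8/4.5) = 75.3 − 22.17 = 53.13 dB SPL.
Σ 10^(L/10) = 8.156e+06 → L_total = 10·log₁₀(8.156e+06) = 69.11 dB SPL.

69 dB SPL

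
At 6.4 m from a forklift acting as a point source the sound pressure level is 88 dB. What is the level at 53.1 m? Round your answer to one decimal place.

For a point source, L₂ = L₁ − 20·log₁₀(r₂/r₁).
L₂ = 88 − 20·log₁₀(53.1/6.4) = 88 − 18.378 = 69.62 dB.

69.6 dB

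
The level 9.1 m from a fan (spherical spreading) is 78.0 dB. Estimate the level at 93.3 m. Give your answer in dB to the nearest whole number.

Point-source attenuation: ΔL = 20·log₁₀(r₂/r₁) = 20·log₁₀(93.3/9.1) = 20.217 dB.
L₂ = 78.0 − 20·log₁₀(93.3/9.1) = 78.0 − 20.217 = 57.78 dB.

58 dB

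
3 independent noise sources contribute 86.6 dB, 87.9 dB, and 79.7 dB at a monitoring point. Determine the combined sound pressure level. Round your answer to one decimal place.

For uncorrelated sources the intensities add, so convert each level to linear form, sum, and take 10·log₁₀ of the total.
Σ 10^(L/10) = 10^(86.6/10) + 10^(87.9/10) + 10^(79.7/10) = 1.167e+09.
L_total = 10·log₁₀(1.167e+09) = 90.67 dB.

90.7 dB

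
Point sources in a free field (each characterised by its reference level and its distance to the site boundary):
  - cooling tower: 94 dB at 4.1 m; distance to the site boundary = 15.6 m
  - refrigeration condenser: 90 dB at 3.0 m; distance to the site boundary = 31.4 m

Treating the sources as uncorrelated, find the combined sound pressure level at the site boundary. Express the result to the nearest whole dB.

83 dB

First find each source's level at the receiver (point-source: −20·log₁₀(r/r_ref)), then combine on an intensity basis.
cooling tower: 94 − 20·log₁₀(15.6/4.1) = 94 − 11.61 = 82.39 dB.
refrigeration condenser: 90 − 20·log₁₀(31.4/3.0) = 90 − 20.40 = 69.60 dB.
Σ 10^(L/10) = 1.826e+08 → L_total = 10·log₁₀(1.826e+08) = 82.62 dB.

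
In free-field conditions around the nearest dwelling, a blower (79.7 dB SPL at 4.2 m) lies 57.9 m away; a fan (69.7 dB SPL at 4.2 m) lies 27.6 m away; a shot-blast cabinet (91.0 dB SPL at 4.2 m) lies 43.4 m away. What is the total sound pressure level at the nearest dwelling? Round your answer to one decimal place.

Propagate each source to the receiver with L = L_ref − 20·log₁₀(r/r_ref), then add intensities.
blower: 79.7 − 20·log₁₀(57.9/4.2) = 79.7 − 22.79 = 56.91 dB SPL.
fan: 69.7 − 20·log₁₀(27.6/4.2) = 69.7 − 16.35 = 53.35 dB SPL.
shot-blast cabinet: 91.0 − 20·log₁₀(43.4/4.2) = 91.0 − 20.28 = 70.72 dB SPL.
Σ 10^(L/10) = 1.250e+07 → L_total = 10·log₁₀(1.250e+07) = 70.97 dB SPL.

71.0 dB SPL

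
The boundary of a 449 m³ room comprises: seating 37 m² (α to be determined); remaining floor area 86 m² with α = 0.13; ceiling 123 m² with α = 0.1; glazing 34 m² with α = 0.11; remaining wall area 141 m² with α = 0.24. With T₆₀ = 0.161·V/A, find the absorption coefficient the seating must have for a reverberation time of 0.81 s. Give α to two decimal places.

0.76

From T₆₀ = 0.161·V/A, the target T₆₀ = 0.81 s needs A = 0.161·449/0.81 = 89.25 m².
Absorption from the other surfaces = 86·0.13 + 123·0.1 + 34·0.11 + 141·0.24 = 61.06 m², so the seating must supply 28.19 m² over 37 m².
α = 28.19/37 = 0.762.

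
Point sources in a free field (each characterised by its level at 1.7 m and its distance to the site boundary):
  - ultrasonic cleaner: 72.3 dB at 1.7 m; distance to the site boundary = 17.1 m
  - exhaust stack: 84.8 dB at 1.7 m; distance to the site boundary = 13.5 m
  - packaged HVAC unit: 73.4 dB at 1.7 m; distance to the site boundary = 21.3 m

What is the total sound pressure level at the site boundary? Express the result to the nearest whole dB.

Propagate each source to the receiver with L = L_ref − 20·log₁₀(r/r_ref), then add intensities.
ultrasonic cleaner: 72.3 − 20·log₁₀(17.1/1.7) = 72.3 − 20.05 = 52.25 dB.
exhaust stack: 84.8 − 20·log₁₀(13.5/1.7) = 84.8 − 18.00 = 66.80 dB.
packaged HVAC unit: 73.4 − 20·log₁₀(21.3/1.7) = 73.4 − 21.96 = 51.44 dB.
Σ 10^(L/10) = 5.096e+06 → L_total = 10·log₁₀(5.096e+06) = 67.07 dB.

67 dB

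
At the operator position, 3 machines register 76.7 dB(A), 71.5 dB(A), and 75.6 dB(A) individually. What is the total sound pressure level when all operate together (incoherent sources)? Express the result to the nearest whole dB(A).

For uncorrelated sources the intensities add, so convert each level to linear form, sum, and take 10·log₁₀ of the total.
Σ 10^(L/10) = 10^(76.7/10) + 10^(71.5/10) + 10^(75.6/10) = 9.721e+07.
L_total = 10·log₁₀(9.721e+07) = 79.88 dB(A).

80 dB(A)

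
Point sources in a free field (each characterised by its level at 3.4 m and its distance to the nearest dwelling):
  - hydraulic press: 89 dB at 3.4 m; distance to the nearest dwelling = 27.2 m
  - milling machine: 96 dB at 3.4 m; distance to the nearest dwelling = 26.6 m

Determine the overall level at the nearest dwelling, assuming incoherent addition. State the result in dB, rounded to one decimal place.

Propagate each source to the receiver with L = L_ref − 20·log₁₀(r/r_ref), then add intensities.
hydraulic press: 89 − 20·log₁₀(27.2/3.4) = 89 − 18.06 = 70.94 dB.
milling machine: 96 − 20·log₁₀(26.6/3.4) = 96 − 17.87 = 78.13 dB.
Σ 10^(L/10) = 7.745e+07 → L_total = 10·log₁₀(7.745e+07) = 78.89 dB.

78.9 dB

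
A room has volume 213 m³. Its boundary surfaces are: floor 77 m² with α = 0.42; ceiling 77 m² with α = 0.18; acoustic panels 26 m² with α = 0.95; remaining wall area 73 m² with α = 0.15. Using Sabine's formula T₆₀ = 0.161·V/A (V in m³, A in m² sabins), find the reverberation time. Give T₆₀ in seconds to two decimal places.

0.42 s

Summing Sᵢαᵢ: 77·0.42 + 77·0.18 + 26·0.95 + 73·0.15 = 81.85 m².
T₆₀ = 0.161 × 213 / 81.85 = 0.419 s.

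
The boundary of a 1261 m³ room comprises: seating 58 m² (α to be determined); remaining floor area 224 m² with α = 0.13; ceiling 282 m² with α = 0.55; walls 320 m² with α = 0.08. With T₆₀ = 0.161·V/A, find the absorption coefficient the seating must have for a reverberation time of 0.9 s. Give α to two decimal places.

From T₆₀ = 0.161·V/A, the target T₆₀ = 0.9 s needs A = 0.161·1261/0.9 = 225.58 m².
Absorption from the other surfaces = 224·0.13 + 282·0.55 + 320·0.08 = 209.82 m², so the seating must supply 15.76 m² over 58 m².
α = 15.76/58 = 0.272.

0.27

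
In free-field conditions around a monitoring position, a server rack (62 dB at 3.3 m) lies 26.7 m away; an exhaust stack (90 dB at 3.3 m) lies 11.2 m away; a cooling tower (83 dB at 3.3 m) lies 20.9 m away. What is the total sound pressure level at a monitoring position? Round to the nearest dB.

80 dB

First find each source's level at the receiver (point-source: −20·log₁₀(r/r_ref)), then combine on an intensity basis.
server rack: 62 − 20·log₁₀(26.7/3.3) = 62 − 18.16 = 43.84 dB.
exhaust stack: 90 − 20·log₁₀(11.2/3.3) = 90 − 10.61 = 79.39 dB.
cooling tower: 83 − 20·log₁₀(20.9/3.3) = 83 − 16.03 = 66.97 dB.
Σ 10^(L/10) = 9.181e+07 → L_total = 10·log₁₀(9.181e+07) = 79.63 dB.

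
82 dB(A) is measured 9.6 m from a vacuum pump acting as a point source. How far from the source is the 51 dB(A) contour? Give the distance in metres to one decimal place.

Point-source spreading drops the level by 20·log₁₀(r₂/r₁); inverting, r₂/r₁ = 10^(ΔL/20).
r₂ = 9.6·10^((82−51)/20) = 9.6·10^(31.0/20) = 340.62 m.

340.6 m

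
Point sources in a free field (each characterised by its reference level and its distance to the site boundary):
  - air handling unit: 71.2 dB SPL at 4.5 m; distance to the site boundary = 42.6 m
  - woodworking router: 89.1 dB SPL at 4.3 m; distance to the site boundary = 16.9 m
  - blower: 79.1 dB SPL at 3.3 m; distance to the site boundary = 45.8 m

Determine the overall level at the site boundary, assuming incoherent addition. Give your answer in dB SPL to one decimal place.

77.3 dB SPL

First find each source's level at the receiver (point-source: −20·log₁₀(r/r_ref)), then combine on an intensity basis.
air handling unit: 71.2 − 20·log₁₀(42.6/4.5) = 71.2 − 19.52 = 51.68 dB SPL.
woodworking router: 89.1 − 20·log₁₀(16.9/4.3) = 89.1 − 11.89 = 77.21 dB SPL.
blower: 79.1 − 20·log₁₀(45.8/3.3) = 79.1 − 22.85 = 56.25 dB SPL.
Σ 10^(L/10) = 5.319e+07 → L_total = 10·log₁₀(5.319e+07) = 77.26 dB SPL.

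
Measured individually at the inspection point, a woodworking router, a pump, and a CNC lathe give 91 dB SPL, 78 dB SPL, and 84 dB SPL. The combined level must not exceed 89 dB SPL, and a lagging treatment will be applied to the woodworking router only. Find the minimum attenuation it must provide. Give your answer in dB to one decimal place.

Fixed contribution from the other sources: Σ 10^(L/10) = 10^(78/10) + 10^(84/10) = 3.143e+08 (84.97 dB SPL).
The limit corresponds to 10^(89/10) = 7.943e+08; subtracting the fixed part leaves 4.800e+08 for the woodworking router, i.e. 86.81 dB SPL.
Required insertion loss = 91 − 86.81 = 4.19 dB.

4.2 dB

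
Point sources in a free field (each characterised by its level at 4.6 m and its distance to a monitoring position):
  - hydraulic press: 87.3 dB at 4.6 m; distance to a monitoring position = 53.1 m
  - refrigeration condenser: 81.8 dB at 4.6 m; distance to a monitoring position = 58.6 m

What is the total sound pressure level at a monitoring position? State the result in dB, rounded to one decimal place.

67.0 dB

Apply inverse-square spreading to bring every level to the receiver, then sum 10^(L/10).
hydraulic press: 87.3 − 20·log₁₀(53.1/4.6) = 87.3 − 21.25 = 66.05 dB.
refrigeration condenser: 81.8 − 20·log₁₀(58.6/4.6) = 81.8 − 22.10 = 59.70 dB.
Σ 10^(L/10) = 4.963e+06 → L_total = 10·log₁₀(4.963e+06) = 66.96 dB.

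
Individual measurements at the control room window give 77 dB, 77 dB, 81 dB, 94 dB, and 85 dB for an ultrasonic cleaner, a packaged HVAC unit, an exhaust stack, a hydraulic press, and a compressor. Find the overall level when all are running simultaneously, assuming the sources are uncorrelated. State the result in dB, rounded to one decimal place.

94.8 dB

Incoherent sources combine by intensity addition: L_total = 10·log₁₀(Σ 10^(L_i/10)).
Σ 10^(L/10) = 10^(77/10) + 10^(77/10) + 10^(81/10) + 10^(94/10) + 10^(85/10) = 3.054e+09.
L_total = 10·log₁₀(3.054e+09) = 94.85 dB.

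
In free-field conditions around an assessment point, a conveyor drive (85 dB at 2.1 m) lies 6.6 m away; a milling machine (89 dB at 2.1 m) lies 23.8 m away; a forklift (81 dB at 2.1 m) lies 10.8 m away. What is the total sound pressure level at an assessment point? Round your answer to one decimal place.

76.3 dB

Apply inverse-square spreading to bring every level to the receiver, then sum 10^(L/10).
conveyor drive: 85 − 20·log₁₀(6.6/2.1) = 85 − 9.95 = 75.05 dB.
milling machine: 89 − 20·log₁₀(23.8/2.1) = 89 − 21.09 = 67.91 dB.
forklift: 81 − 20·log₁₀(10.8/2.1) = 81 − 14.22 = 66.78 dB.
Σ 10^(L/10) = 4.296e+07 → L_total = 10·log₁₀(4.296e+07) = 76.33 dB.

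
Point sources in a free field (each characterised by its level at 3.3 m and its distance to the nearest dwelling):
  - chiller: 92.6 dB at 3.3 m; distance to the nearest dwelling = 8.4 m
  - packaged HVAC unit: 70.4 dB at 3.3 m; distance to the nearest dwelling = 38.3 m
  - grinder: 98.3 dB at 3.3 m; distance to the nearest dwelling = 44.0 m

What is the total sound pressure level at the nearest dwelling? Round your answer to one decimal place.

85.0 dB

Apply inverse-square spreading to bring every level to the receiver, then sum 10^(L/10).
chiller: 92.6 − 20·log₁₀(8.4/3.3) = 92.6 − 8.12 = 84.48 dB.
packaged HVAC unit: 70.4 − 20·log₁₀(38.3/3.3) = 70.4 − 21.29 = 49.11 dB.
grinder: 98.3 − 20·log₁₀(44.0/3.3) = 98.3 − 22.50 = 75.80 dB.
Σ 10^(L/10) = 3.190e+08 → L_total = 10·log₁₀(3.190e+08) = 85.04 dB.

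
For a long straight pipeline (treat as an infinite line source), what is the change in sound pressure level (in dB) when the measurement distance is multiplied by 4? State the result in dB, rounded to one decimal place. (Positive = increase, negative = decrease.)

With cylindrical spreading the level changes by −10·log₁₀(r₂/r₁).
ΔL = −10·log₁₀(4) = -6.02 dB.

-6.0 dB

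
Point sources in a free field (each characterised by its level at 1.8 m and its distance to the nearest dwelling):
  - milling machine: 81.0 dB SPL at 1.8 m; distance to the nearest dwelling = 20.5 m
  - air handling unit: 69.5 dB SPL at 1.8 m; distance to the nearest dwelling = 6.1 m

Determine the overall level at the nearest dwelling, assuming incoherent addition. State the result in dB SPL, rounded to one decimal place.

62.4 dB SPL

Propagate each source to the receiver with L = L_ref − 20·log₁₀(r/r_ref), then add intensities.
milling machine: 81.0 − 20·log₁₀(20.5/1.8) = 81.0 − 21.13 = 59.87 dB SPL.
air handling unit: 69.5 − 20·log₁₀(6.1/1.8) = 69.5 − 10.60 = 58.90 dB SPL.
Σ 10^(L/10) = 1.747e+06 → L_total = 10·log₁₀(1.747e+06) = 62.42 dB SPL.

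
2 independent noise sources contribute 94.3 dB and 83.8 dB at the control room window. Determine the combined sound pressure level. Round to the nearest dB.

95 dB

Incoherent sources combine by intensity addition: L_total = 10·log₁₀(Σ 10^(L_i/10)).
Σ 10^(L/10) = 10^(94.3/10) + 10^(83.8/10) = 2.931e+09.
L_total = 10·log₁₀(2.931e+09) = 94.67 dB.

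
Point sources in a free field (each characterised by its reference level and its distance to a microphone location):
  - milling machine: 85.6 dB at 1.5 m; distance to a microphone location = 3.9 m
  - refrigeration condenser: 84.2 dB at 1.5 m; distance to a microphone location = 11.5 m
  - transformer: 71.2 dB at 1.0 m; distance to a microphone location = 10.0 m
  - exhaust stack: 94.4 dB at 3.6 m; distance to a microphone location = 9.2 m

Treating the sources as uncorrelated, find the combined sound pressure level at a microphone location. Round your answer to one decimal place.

86.8 dB

Propagate each source to the receiver with L = L_ref − 20·log₁₀(r/r_ref), then add intensities.
milling machine: 85.6 − 20·log₁₀(3.9/1.5) = 85.6 − 8.30 = 77.30 dB.
refrigeration condenser: 84.2 − 20·log₁₀(11.5/1.5) = 84.2 − 17.69 = 66.51 dB.
transformer: 71.2 − 20·log₁₀(10.0/1.0) = 71.2 − 20.00 = 51.20 dB.
exhaust stack: 94.4 − 20·log₁₀(9.2/3.6) = 94.4 − 8.15 = 86.25 dB.
Σ 10^(L/10) = 4.800e+08 → L_total = 10·log₁₀(4.800e+08) = 86.81 dB.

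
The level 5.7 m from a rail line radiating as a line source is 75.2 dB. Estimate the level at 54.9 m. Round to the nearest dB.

65 dB

For a line source, L₂ = L₁ − 10·log₁₀(r₂/r₁).
L₂ = 75.2 − 10·log₁₀(54.9/5.7) = 75.2 − 9.837 = 65.36 dB.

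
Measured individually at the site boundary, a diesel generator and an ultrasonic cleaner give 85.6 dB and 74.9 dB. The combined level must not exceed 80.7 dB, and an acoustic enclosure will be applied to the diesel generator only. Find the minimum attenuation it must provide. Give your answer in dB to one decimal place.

Everything except the diesel generator sums to 10^(74.9/10) = 3.090e+07 in linear terms, 74.90 dB.
The limit corresponds to 10^(80.7/10) = 1.175e+08; subtracting the fixed part leaves 8.659e+07 for the diesel generator, i.e. 79.37 dB.
So the diesel generator must be reduced from 85.6 to 79.37 dB: IL = 6.23 dB.

6.2 dB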